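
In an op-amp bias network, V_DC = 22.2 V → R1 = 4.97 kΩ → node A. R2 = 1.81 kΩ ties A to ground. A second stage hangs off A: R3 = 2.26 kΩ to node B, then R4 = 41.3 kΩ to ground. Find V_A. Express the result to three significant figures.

V_A ≈ 5.75 V

The second stage (R3 + R4 = 43.56 kΩ) loads node A in parallel with R2.
Effective lower resistance at A: R2 ‖ 43.56 = 1.738 kΩ.
First divider: V_A = V_DC · 1.738/(4.97 + 1.738) = 5.751 V.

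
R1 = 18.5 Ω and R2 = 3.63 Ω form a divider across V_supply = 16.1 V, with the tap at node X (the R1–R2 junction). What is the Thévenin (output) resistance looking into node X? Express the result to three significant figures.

With V_supply suppressed (replaced by a short), R_th = R1 ‖ R2 = (18.50 × 3.63)/(18.50 + 3.63) = 3.035 Ω.

R_th ≈ 3.03 Ω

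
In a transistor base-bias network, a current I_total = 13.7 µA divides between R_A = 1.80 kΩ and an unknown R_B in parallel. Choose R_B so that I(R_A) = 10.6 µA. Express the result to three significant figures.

Two-branch current divider: I_A = I_total · R_B/(R_A + R_B).
With f = 0.7737, R_B = R_A · f/(1−f) = 1.80 × 3.419 = 6.155 kΩ.

R_B ≈ 6.15 kΩ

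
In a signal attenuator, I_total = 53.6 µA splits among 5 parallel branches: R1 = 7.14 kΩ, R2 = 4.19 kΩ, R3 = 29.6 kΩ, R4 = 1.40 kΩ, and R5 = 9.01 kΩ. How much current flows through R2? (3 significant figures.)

ΣG = 1/7.14 + 1/4.19 + 1/29.6 + 1/1.40 + 1/9.01 = 1.238.
R2 takes the fraction G_k/ΣG = 0.2387/1.238 = 0.1928, so I = 53.6 × 0.1928 = 10.33 µA.

I ≈ 10.3 µA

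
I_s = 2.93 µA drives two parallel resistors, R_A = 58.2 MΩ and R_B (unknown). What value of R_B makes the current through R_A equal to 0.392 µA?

In a two-way split, I_A/I_s = R_B/(R_A + R_B).
0.392/2.93 = R_B/(R_A + R_B) → R_B = R_A · (0.1338)/(1 − 0.1338) = 58.2 × 0.1545 = 8.989 MΩ.

R_B ≈ 8.99 MΩ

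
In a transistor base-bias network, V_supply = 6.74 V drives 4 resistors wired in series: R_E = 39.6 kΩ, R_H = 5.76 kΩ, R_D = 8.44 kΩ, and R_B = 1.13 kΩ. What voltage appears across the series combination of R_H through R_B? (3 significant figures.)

V ≈ 1.88 V

Total series resistance ΣR = 39.6 + 5.76 + 8.44 + 1.13 = 54.93 kΩ.
R_{R_H..R_B} = 5.76 + 8.44 + 1.13 = 15.33 kΩ.
By the voltage-divider rule, V = 6.74 × 15.33/54.93 = 1.881 V.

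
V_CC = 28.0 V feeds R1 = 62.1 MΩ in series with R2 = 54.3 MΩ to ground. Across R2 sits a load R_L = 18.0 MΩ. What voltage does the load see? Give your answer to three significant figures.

V_out ≈ 5.01 V

The load sits in parallel with R2, giving an effective lower resistance R2' = R2·R_L/(R2+R_L) = 13.52 MΩ.
Now apply the divider: V_out = 28.0 × 0.1788 = 5.006 V.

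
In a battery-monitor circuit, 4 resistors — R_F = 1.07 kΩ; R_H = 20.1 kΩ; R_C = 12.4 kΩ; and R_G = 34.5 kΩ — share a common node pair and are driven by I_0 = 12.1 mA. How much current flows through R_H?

ΣG = 1/1.07 + 1/20.1 + 1/12.4 + 1/34.5 = 1.094.
Current divider: I(R_H) = I_0 · G_k/ΣG = 12.1 × (0.04975/1.094) = 12.1 × 0.04548 = 0.5503 mA.

I ≈ 0.550 mA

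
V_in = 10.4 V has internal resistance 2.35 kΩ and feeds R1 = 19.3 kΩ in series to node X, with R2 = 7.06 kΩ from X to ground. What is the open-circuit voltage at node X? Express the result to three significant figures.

R1' = 2.35 + 19.3 = 21.65 kΩ (source resistance + R1).
Open-circuit (no load on X): V_th = V_in · R2/(R1' + R2) = 10.4 × 7.06/(21.65 + 7.06) = 2.557 V.

V_th ≈ 2.56 V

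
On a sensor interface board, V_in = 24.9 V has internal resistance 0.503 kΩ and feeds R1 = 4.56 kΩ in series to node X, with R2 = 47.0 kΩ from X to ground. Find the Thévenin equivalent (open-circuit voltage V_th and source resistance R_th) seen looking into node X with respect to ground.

V_th ≈ 22.5 V, R_th ≈ 4.57 kΩ

R1' = 0.503 + 4.56 = 5.063 kΩ (source resistance + R1).
With X open, the divider is unloaded: V_th = 24.9 × 47.0/52.06 = 22.48 V.
Zeroing V_in shorts the top of R1' to ground, so R_th = R1' ‖ R2 = 4.571 kΩ.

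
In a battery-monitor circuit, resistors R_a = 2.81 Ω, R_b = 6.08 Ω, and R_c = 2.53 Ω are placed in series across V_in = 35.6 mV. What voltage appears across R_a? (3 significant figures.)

V ≈ 8.76 mV

Series total: ΣR = 2.81 + 6.08 + 2.53 = 11.42 Ω.
V = V_in · R/ΣR = 35.6 × 0.2461 = 8.760 mV.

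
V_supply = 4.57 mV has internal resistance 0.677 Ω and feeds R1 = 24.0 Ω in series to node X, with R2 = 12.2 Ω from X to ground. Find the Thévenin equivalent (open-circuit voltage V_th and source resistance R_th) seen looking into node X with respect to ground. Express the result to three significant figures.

R1' = 0.677 + 24.0 = 24.68 Ω (source resistance + R1).
Open-circuit (no load on X): V_th = V_supply · R2/(R1' + R2) = 4.57 × 12.2/(24.68 + 12.2) = 1.512 mV.
Zeroing V_supply shorts the top of R1' to ground, so R_th = R1' ‖ R2 = 8.164 Ω.

V_th ≈ 1.51 mV, R_th ≈ 8.16 Ω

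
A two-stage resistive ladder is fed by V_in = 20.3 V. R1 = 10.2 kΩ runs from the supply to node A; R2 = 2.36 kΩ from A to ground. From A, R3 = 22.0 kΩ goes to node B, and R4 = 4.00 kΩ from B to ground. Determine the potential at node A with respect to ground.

Looking into the second stage from A: R3 + R4 = 26.00 kΩ appears in parallel with R2.
R2 ‖ (R3+R4) = 2.164 kΩ.
First divider: V_A = V_in · 2.164/(10.2 + 2.164) = 3.552 V.

V_A ≈ 3.55 V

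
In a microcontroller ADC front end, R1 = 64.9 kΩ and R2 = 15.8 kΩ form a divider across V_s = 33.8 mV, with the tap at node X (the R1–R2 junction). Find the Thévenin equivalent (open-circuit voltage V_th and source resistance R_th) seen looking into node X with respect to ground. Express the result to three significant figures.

V_th ≈ 6.62 mV, R_th ≈ 12.7 kΩ

V_th is the unloaded tap voltage: V_s · R2/(R1+R2) = 33.8 × 0.1958 = 6.618 mV.
With V_s suppressed (replaced by a short), R_th = R1 ‖ R2 = (64.90 × 15.8)/(64.90 + 15.8) = 12.71 kΩ.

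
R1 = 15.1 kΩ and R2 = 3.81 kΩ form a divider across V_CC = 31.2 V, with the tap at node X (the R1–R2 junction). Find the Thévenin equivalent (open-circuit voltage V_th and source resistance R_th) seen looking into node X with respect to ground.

V_th ≈ 6.29 V, R_th ≈ 3.04 kΩ

With X open, the divider is unloaded: V_th = 31.2 × 3.81/18.91 = 6.286 V.
Zeroing V_CC shorts the top of R1 to ground, so R_th = R1 ‖ R2 = 3.042 kΩ.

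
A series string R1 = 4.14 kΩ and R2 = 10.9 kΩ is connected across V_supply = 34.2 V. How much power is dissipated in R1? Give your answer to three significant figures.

The common current is I = 34.2/15.04 = 2.274 mA.
V(R1) = I·R = 9.414 V; P = V·I = 9.414 × 2.274 = 21.41 mW.

P ≈ 21.4 mW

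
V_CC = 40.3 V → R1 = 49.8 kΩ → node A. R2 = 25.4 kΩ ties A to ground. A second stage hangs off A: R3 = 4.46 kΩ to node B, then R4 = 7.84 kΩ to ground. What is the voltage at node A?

V_A ≈ 5.75 V

The second stage (R3 + R4 = 12.30 kΩ) loads node A in parallel with R2.
Effective lower resistance at A: R2 ‖ 12.30 = 8.287 kΩ.
First divider: V_A = V_CC · 8.287/(49.8 + 8.287) = 5.749 V.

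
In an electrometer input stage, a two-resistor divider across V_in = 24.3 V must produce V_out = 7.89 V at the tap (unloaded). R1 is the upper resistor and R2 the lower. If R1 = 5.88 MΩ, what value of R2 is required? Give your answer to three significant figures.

R2 ≈ 2.83 MΩ

Required fraction k = V_out/V_in = 0.3247.
So R2 = R1 · V_out/(V_in − V_out) = 5.88 × 7.89/(24.3 − 7.89) = 5.88 × 0.4808 = 2.827 MΩ.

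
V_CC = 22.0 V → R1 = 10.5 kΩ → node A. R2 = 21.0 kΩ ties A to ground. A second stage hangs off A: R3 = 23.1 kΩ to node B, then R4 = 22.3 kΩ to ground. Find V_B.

Looking into the second stage from A: R3 + R4 = 45.40 kΩ appears in parallel with R2.
Effective lower resistance at A: R2 ‖ 45.40 = 14.36 kΩ.
So V_A = 22.0 × 0.5776 = 12.71 V.
Then the unloaded second divider: V_B = V_A × R4/(R3+R4) = 12.71 × 0.4912 = 6.242 V.

V_B ≈ 6.24 V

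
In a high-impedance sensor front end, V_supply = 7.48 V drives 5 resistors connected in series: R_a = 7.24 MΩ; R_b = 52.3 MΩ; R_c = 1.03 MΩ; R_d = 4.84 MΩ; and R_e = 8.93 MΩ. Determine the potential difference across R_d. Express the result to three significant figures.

Series total: ΣR = 7.24 + 52.3 + 1.03 + 4.84 + 8.93 = 74.34 MΩ.
By the voltage-divider rule, V = 7.48 × 4.840/74.34 = 0.4870 V.

V ≈ 0.487 V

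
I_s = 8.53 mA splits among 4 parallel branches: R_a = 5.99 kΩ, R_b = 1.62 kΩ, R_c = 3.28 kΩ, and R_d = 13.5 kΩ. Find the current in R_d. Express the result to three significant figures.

I ≈ 0.543 mA

ΣG = 1/5.99 + 1/1.62 + 1/3.28 + 1/13.5 = 1.163.
Current divider: I(R_d) = I_s · G_k/ΣG = 8.53 × (0.07407/1.163) = 8.53 × 0.06368 = 0.5432 mA.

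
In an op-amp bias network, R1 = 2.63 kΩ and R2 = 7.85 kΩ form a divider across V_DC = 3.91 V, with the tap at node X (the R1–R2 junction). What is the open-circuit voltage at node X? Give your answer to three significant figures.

V_th ≈ 2.93 V

Open-circuit (no load on X): V_th = V_DC · R2/(R1 + R2) = 3.91 × 7.85/(2.630 + 7.85) = 2.929 V.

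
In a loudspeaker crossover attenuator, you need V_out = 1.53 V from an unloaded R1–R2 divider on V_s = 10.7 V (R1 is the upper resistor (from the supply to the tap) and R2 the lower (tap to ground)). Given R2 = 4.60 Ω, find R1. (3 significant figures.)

R1 ≈ 27.6 Ω

Required fraction k = V_out/V_s = 0.1430.
Rearranging, R1 = R2·(1−k)/k = 4.60 × 5.993 = 27.57 Ω.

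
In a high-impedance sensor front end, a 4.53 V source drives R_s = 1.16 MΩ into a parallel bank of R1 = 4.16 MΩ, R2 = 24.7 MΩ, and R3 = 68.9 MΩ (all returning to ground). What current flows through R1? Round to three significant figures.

Equivalent of the parallel group: R_p = 3.385 MΩ.
Node voltage V_A = V_CC · R_p/(R_s + R_p) = 4.53 × 0.7448 = 3.374 V.
Branch current I = V_A/R1 = 3.374/4.16 = 0.8110 µA.

I ≈ 0.811 µA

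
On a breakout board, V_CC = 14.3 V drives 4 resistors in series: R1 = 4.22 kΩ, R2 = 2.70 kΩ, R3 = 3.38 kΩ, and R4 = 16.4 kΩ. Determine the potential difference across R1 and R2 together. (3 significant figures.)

V ≈ 3.71 V

Total series resistance ΣR = 4.22 + 2.70 + 3.38 + 16.4 = 26.70 kΩ.
R_{R1..R2} = 4.22 + 2.70 = 6.920 kΩ.
By the voltage-divider rule, V = 14.3 × 6.920/26.70 = 3.706 V.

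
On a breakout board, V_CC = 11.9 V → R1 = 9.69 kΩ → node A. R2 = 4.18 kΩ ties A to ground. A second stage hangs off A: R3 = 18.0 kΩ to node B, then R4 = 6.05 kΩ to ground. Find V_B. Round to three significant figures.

V_B ≈ 0.804 V

Looking into the second stage from A: R3 + R4 = 24.05 kΩ appears in parallel with R2.
R2 ‖ (R3+R4) = 3.561 kΩ.
So V_A = 11.9 × 0.2687 = 3.198 V.
Stage 2 is unloaded, so V_B = V_A · R4/(R3+R4) = 3.198 × 6.05/24.05 = 0.8045 V.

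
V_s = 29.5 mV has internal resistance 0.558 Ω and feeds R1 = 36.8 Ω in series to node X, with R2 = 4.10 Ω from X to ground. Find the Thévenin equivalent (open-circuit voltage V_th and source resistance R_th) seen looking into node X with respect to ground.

V_th ≈ 2.92 mV, R_th ≈ 3.69 Ω

R1' = 0.558 + 36.8 = 37.36 Ω (source resistance + R1).
V_th is the unloaded tap voltage: V_s · R2/(R1'+R2) = 29.5 × 0.09890 = 2.917 mV.
With V_s suppressed (replaced by a short), R_th = R1' ‖ R2 = (37.36 × 4.10)/(37.36 + 4.10) = 3.695 Ω.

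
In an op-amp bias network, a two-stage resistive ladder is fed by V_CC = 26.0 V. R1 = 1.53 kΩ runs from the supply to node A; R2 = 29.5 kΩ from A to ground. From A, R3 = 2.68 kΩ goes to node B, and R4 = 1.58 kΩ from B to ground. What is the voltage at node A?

V_A ≈ 18.4 V

Looking into the second stage from A: R3 + R4 = 4.260 kΩ appears in parallel with R2.
R2 ‖ (R3+R4) = 3.722 kΩ.
V_A = 26.0 × 3.722/(1.53 + 3.722) = 18.43 V.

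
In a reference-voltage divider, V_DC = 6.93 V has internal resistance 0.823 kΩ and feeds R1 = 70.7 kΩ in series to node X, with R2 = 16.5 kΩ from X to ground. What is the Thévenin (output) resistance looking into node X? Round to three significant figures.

R1' = 0.823 + 70.7 = 71.52 kΩ (source resistance + R1).
Zeroing V_DC shorts the top of R1' to ground, so R_th = R1' ‖ R2 = 13.41 kΩ.

R_th ≈ 13.4 kΩ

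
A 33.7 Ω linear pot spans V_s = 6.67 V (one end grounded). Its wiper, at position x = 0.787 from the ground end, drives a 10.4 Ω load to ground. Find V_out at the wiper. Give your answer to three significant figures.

Split the track: R_lower = x·R_p = 26.52 Ω, R_upper = (1−x)·R_p = 7.178 Ω.
R_L loads the lower segment: effective lower R = 7.471 Ω.
Then V_out = V_s · 7.471/(7.178 + 7.471) = 3.402 V.

V_out ≈ 3.40 V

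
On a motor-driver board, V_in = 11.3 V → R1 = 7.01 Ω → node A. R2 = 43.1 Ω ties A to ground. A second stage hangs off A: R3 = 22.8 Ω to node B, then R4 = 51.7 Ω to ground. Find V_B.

V_B ≈ 6.24 V

Looking into the second stage from A: R3 + R4 = 74.50 Ω appears in parallel with R2.
R2 ‖ (R3+R4) = 27.30 Ω.
So V_A = 11.3 × 0.7957 = 8.992 V.
Stage 2 is unloaded, so V_B = V_A · R4/(R3+R4) = 8.992 × 51.7/74.50 = 6.240 V.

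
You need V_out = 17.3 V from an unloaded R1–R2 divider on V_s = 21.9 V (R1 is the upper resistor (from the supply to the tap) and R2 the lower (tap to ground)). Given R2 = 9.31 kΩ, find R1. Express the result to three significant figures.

R1 ≈ 2.48 kΩ

The divider ratio is R2/(R1+R2) = 17.3/21.9 = 0.7900.
R1 = R2·(1/k − 1) = 9.31 × 0.2659 = 2.475 kΩ.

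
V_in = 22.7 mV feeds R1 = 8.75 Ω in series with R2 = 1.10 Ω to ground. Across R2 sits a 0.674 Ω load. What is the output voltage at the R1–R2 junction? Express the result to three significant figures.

V_out ≈ 1.03 mV

R2 ‖ R_L = (1.10 × 0.674)/(1.10 + 0.674) = 0.4179 Ω.
Then V_out = V_in · R2'/(R1 + R2') = 22.7 × 0.4179/9.168 = 1.035 mV.
(Unloaded it would be 2.54 mV; the load pulls it down.)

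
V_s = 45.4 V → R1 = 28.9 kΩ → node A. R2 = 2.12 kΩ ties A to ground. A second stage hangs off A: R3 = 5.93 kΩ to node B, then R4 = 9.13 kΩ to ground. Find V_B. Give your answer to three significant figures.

V_B ≈ 1.66 V

Node A sees R2 in parallel with the series input of stage 2, R3 + R4 = 15.06 kΩ.
Effective lower resistance at A: R2 ‖ 15.06 = 1.858 kΩ.
V_A = 45.4 × 1.858/(28.9 + 1.858) = 2.743 V.
Then the unloaded second divider: V_B = V_A × R4/(R3+R4) = 2.743 × 0.6062 = 1.663 V.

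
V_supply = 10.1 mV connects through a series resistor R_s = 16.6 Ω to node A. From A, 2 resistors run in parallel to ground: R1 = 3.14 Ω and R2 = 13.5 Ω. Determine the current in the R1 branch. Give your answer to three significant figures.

I ≈ 0.428 mA

Parallel bank: R_p = 1/(1/3.14 + 1/13.5) = 2.547 Ω.
V_A = 10.1 × 2.547/19.15 = 1.344 mV.
Branch current I = V_A/R1 = 1.344/3.14 = 0.4279 mA.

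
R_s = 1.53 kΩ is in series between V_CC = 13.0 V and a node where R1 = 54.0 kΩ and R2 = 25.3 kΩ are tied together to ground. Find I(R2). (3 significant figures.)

Equivalent of the parallel group: R_p = 17.23 kΩ.
V_A = 13.0 × 17.23/18.76 = 11.94 V.
Branch current I = V_A/R2 = 11.94/25.3 = 0.4719 mA.
(Equivalently: I_total = 0.6930 mA, then current-divider fraction G_k/ΣG = 0.6810.)

I ≈ 0.472 mA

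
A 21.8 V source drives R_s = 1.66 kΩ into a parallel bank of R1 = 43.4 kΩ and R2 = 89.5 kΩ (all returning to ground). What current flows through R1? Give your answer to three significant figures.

Equivalent of the parallel group: R_p = 29.23 kΩ.
Node voltage V_A = V_DC · R_p/(R_s + R_p) = 21.8 × 0.9463 = 20.63 V.
I(R1) = V_A / R1 = 20.63/43.4 = 0.4753 mA.
(Equivalently: I_total = 0.7058 mA, then current-divider fraction G_k/ΣG = 0.6734.)

I ≈ 0.475 mA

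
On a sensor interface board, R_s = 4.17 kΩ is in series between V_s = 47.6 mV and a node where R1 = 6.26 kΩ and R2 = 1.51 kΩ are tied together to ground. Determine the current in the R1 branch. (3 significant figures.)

I ≈ 1.72 µA

Equivalent of the parallel group: R_p = 1.217 kΩ.
V_A by voltage divider: V_A = 47.6 × 1.217/(4.17 + 1.217) = 10.75 mV.
Branch current I = V_A/R1 = 10.75/6.26 = 1.717 µA.
(Equivalently: I_total = 8.837 µA, then current-divider fraction G_k/ΣG = 0.1943.)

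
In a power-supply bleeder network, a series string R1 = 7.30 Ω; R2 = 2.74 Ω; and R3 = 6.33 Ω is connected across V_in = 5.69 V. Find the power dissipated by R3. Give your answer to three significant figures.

P ≈ 0.765 W

The common current is I = 5.69/16.37 = 0.3476 A.
P = I²R = 0.1208 × 6.33 = 0.7648 W.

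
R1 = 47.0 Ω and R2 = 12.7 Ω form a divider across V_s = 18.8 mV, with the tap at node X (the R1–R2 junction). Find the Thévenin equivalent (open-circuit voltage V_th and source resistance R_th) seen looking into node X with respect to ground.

V_th is the unloaded tap voltage: V_s · R2/(R1+R2) = 18.8 × 0.2127 = 3.999 mV.
Zeroing V_s shorts the top of R1 to ground, so R_th = R1 ‖ R2 = 9.998 Ω.

V_th ≈ 4.00 mV, R_th ≈ 10.0 Ω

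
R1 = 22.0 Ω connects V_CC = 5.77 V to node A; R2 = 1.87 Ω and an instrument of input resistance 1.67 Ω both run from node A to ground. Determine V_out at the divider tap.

The load sits in parallel with R2, giving an effective lower resistance R2' = R2·R_L/(R2+R_L) = 0.8822 Ω.
Then V_out = V_CC · R2'/(R1 + R2') = 5.77 × 0.8822/22.88 = 0.2225 V.
(Unloaded it would be 0.452 V; the load pulls it down.)

V_out ≈ 0.222 V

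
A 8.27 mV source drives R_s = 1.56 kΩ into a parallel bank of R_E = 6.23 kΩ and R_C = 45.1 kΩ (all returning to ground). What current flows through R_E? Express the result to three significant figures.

I ≈ 1.03 µA

Equivalent of the parallel group: R_p = 5.474 kΩ.
V_A = 8.27 × 5.474/7.034 = 6.436 mV.
Branch current I = V_A/R_E = 6.436/6.23 = 1.033 µA.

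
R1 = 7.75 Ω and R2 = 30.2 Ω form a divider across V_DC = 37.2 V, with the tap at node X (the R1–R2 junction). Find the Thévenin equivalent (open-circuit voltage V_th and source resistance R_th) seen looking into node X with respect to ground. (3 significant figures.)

V_th is the unloaded tap voltage: V_DC · R2/(R1+R2) = 37.2 × 0.7958 = 29.60 V.
With V_DC suppressed (replaced by a short), R_th = R1 ‖ R2 = (7.750 × 30.2)/(7.750 + 30.2) = 6.167 Ω.

V_th ≈ 29.6 V, R_th ≈ 6.17 Ω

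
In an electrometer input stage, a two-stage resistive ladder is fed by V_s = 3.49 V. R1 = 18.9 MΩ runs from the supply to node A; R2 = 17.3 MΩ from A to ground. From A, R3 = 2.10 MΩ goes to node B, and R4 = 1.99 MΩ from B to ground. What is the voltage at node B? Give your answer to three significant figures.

V_B ≈ 0.253 V

Looking into the second stage from A: R3 + R4 = 4.090 MΩ appears in parallel with R2.
R2 ‖ (R3+R4) = 3.308 MΩ.
First divider: V_A = V_s · 3.308/(18.9 + 3.308) = 0.5198 V.
V_B = V_A × 0.4866 = 0.2529 V.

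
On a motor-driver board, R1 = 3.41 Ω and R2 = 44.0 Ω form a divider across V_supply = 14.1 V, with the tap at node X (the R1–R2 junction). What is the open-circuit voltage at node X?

V_th is the unloaded tap voltage: V_supply · R2/(R1+R2) = 14.1 × 0.9281 = 13.09 V.

V_th ≈ 13.1 V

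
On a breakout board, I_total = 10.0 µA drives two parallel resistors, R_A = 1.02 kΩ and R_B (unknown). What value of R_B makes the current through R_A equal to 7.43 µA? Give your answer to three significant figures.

Two-branch current divider: I_A = I_total · R_B/(R_A + R_B).
7.43/10.0 = R_B/(R_A + R_B) → R_B = R_A · (0.7430)/(1 − 0.7430) = 1.02 × 2.891 = 2.949 kΩ.

R_B ≈ 2.95 kΩ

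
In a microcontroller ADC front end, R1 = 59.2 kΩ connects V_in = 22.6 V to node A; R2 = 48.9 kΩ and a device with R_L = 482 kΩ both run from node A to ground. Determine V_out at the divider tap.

First combine the lower leg with the load: R2 ‖ R_L = 44.40 kΩ.
Then V_out = V_in · R2'/(R1 + R2') = 22.6 × 44.40/103.6 = 9.685 V.

V_out ≈ 9.69 V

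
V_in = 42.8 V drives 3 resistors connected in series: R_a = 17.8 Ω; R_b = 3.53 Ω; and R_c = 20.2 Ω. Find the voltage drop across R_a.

ΣR = 17.8 + 3.53 + 20.2 = 41.53 Ω.
V = V_in · R/ΣR = 42.8 × 0.4286 = 18.34 V.

V ≈ 18.3 V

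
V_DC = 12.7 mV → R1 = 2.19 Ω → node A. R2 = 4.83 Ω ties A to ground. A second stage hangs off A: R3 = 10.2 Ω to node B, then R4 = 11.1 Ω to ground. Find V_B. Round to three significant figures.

V_B ≈ 4.25 mV

Looking into the second stage from A: R3 + R4 = 21.30 Ω appears in parallel with R2.
Effective lower resistance at A: R2 ‖ 21.30 = 3.937 Ω.
So V_A = 12.7 × 0.6426 = 8.161 mV.
Then the unloaded second divider: V_B = V_A × R4/(R3+R4) = 8.161 × 0.5211 = 4.253 mV.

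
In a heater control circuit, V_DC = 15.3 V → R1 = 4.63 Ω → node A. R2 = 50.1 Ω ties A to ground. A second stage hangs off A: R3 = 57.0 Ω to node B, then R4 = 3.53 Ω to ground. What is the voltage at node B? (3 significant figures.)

Looking into the second stage from A: R3 + R4 = 60.53 Ω appears in parallel with R2.
Effective lower resistance at A: R2 ‖ 60.53 = 27.41 Ω.
So V_A = 15.3 × 0.8555 = 13.09 V.
Stage 2 is unloaded, so V_B = V_A · R4/(R3+R4) = 13.09 × 3.53/60.53 = 0.7633 V.

V_B ≈ 0.763 V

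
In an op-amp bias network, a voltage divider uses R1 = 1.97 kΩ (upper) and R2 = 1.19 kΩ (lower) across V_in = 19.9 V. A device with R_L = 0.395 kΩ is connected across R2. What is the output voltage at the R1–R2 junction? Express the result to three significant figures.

First combine the lower leg with the load: R2 ‖ R_L = 0.2966 kΩ.
Then V_out = V_in · R2'/(R1 + R2') = 19.9 × 0.2966/2.267 = 2.604 V.

V_out ≈ 2.60 V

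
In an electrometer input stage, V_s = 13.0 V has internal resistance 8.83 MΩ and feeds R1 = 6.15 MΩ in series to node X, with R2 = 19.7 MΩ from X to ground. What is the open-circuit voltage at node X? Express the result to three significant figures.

R1' = 8.83 + 6.15 = 14.98 MΩ (source resistance + R1).
Open-circuit (no load on X): V_th = V_s · R2/(R1' + R2) = 13.0 × 19.7/(14.98 + 19.7) = 7.385 V.

V_th ≈ 7.38 V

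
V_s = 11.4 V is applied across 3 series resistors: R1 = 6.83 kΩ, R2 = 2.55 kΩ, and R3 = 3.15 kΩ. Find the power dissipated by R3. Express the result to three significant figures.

ΣR = 12.53 kΩ → I = 11.4/12.53 = 0.9098 mA.
P = I²R = 0.8278 × 3.15 = 2.607 mW.

P ≈ 2.61 mW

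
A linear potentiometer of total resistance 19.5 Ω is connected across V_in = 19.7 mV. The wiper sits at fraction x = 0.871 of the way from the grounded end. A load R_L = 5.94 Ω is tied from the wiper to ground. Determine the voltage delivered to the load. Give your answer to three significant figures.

The pot divides into 2.516 Ω above the wiper and 16.98 Ω below.
R_L loads the lower segment: effective lower R = 4.401 Ω.
Then V_out = V_in · 4.401/(2.516 + 4.401) = 12.54 mV.
(Unloaded: V_out = x·V_in = 17.2 mV.)

V_out ≈ 12.5 mV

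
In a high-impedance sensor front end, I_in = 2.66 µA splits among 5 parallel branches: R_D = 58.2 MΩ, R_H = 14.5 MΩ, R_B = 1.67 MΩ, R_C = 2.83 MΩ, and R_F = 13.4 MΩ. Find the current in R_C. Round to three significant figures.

Conductances: ΣG = 1/58.2 + 1/14.5 + 1/1.67 + 1/2.83 + 1/13.4 = 1.113 (1/MΩ).
By the current-divider rule, I = I_in · G_k/ΣG = 2.66 × 0.3175 = 0.8446 µA.

I ≈ 0.845 µA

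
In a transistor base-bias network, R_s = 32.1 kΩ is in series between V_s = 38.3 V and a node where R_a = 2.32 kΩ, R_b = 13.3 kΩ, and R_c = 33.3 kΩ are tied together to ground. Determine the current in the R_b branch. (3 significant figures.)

Combine the parallel branches: R_p = (1/2.32 + 1/13.3 + 1/33.3)⁻¹ = 1.865 kΩ.
V_A = 38.3 × 1.865/33.96 = 2.103 V.
I(R_b) = V_A / R_b = 2.103/13.3 = 0.1581 mA.

I ≈ 0.158 mA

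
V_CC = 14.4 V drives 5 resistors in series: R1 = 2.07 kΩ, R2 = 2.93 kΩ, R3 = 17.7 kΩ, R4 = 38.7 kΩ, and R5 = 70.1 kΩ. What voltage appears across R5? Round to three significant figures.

Series total: ΣR = 2.07 + 2.93 + 17.7 + 38.7 + 70.1 = 131.5 kΩ.
By the voltage-divider rule, V = 14.4 × 70.10/131.5 = 7.676 V.

V ≈ 7.68 V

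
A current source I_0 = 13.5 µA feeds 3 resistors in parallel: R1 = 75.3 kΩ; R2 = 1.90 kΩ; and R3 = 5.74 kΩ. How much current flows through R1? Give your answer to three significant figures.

ΣG = 1/75.3 + 1/1.90 + 1/5.74 = 0.7138.
By the current-divider rule, I = I_0 · G_k/ΣG = 13.5 × 0.01860 = 0.2512 µA.

I ≈ 0.251 µA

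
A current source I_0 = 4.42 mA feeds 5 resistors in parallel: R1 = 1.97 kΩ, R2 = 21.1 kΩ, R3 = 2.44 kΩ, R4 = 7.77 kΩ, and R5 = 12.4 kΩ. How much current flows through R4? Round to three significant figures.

I ≈ 0.484 mA

Total conductance ΣG = 1/1.97 + 1/21.1 + 1/2.44 + 1/7.77 + 1/12.4 = 1.174 (units of 1/kΩ).
R4 takes the fraction G_k/ΣG = 0.1287/1.174 = 0.1096, so I = 4.42 × 0.1096 = 0.4845 mA.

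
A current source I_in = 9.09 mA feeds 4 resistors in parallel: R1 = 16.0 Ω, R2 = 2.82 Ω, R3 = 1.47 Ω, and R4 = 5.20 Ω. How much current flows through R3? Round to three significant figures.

ΣG = 1/16.0 + 1/2.82 + 1/1.47 + 1/5.20 = 1.290.
R3 takes the fraction G_k/ΣG = 0.6803/1.290 = 0.5275, so I = 9.09 × 0.5275 = 4.795 mA.

I ≈ 4.79 mA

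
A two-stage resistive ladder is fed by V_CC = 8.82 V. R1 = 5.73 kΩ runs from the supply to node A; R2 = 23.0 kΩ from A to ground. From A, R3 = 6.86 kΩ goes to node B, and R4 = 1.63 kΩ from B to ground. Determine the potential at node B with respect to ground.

V_B ≈ 0.880 V

Node A sees R2 in parallel with the series input of stage 2, R3 + R4 = 8.490 kΩ.
Effective lower resistance at A: R2 ‖ 8.490 = 6.201 kΩ.
So V_A = 8.82 × 0.5197 = 4.584 V.
Stage 2 is unloaded, so V_B = V_A · R4/(R3+R4) = 4.584 × 1.63/8.490 = 0.8801 V.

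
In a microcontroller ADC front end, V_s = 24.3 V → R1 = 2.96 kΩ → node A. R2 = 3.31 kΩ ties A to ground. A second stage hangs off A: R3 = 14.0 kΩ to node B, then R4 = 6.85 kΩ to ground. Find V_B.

V_B ≈ 3.92 V

Looking into the second stage from A: R3 + R4 = 20.85 kΩ appears in parallel with R2.
Effective lower resistance at A: R2 ‖ 20.85 = 2.857 kΩ.
First divider: V_A = V_s · 2.857/(2.96 + 2.857) = 11.93 V.
Stage 2 is unloaded, so V_B = V_A · R4/(R3+R4) = 11.93 × 6.85/20.85 = 3.921 V.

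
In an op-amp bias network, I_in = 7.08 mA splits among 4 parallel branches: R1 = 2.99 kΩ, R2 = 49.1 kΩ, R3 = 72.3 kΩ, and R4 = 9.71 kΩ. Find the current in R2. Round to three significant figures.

Conductances: ΣG = 1/2.99 + 1/49.1 + 1/72.3 + 1/9.71 = 0.4716 (1/kΩ).
Current divider: I(R2) = I_in · G_k/ΣG = 7.08 × (0.02037/0.4716) = 7.08 × 0.04318 = 0.3057 mA.

I ≈ 0.306 mA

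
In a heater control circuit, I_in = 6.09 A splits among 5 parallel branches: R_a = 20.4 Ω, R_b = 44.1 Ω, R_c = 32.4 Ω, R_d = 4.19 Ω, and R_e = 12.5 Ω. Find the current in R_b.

Conductances: ΣG = 1/20.4 + 1/44.1 + 1/32.4 + 1/4.19 + 1/12.5 = 0.4212 (1/Ω).
By the current-divider rule, I = I_in · G_k/ΣG = 6.09 × 0.05383 = 0.3278 A.

I ≈ 0.328 A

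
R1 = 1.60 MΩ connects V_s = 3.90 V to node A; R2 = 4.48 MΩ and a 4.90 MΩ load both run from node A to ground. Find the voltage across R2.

V_out ≈ 2.32 V

R2 ‖ R_L = (4.48 × 4.90)/(4.48 + 4.90) = 2.340 MΩ.
Now apply the divider: V_out = 3.90 × 0.5939 = 2.316 V.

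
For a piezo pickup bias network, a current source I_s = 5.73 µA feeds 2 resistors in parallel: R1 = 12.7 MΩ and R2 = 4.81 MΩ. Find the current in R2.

For two parallel branches, I_k = I_s · (other R)/(sum of R).
So I = 5.73 × 12.7/17.51 = 4.156 µA.

I ≈ 4.16 µA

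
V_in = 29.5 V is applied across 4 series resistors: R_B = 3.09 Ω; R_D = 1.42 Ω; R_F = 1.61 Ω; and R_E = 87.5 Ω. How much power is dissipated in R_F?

Series current I = V_in/ΣR = 29.5/93.62 = 0.3151 A.
V(R_F) = I·R = 0.5073 V; P = V·I = 0.5073 × 0.3151 = 0.1599 W.

P ≈ 0.160 W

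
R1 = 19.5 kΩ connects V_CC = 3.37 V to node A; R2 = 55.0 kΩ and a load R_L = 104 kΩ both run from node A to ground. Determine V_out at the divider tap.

First combine the lower leg with the load: R2 ‖ R_L = 35.97 kΩ.
Voltage divider with the loaded lower leg: V_out = 3.37 × 35.97/(19.5 + 35.97) = 3.37 × 0.6485 = 2.185 V.

V_out ≈ 2.19 V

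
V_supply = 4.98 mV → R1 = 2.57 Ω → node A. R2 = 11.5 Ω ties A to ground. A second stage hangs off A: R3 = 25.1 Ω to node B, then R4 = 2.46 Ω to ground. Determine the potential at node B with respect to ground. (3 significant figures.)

V_B ≈ 0.338 mV

Node A sees R2 in parallel with the series input of stage 2, R3 + R4 = 27.56 Ω.
R2 ‖ (R3+R4) = 8.114 Ω.
So V_A = 4.98 × 0.7595 = 3.782 mV.
V_B = V_A × 0.08926 = 0.3376 mV.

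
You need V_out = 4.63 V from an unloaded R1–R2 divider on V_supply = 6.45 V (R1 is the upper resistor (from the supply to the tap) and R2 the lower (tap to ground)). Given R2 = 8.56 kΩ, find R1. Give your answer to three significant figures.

V_out/V_supply = R2/(R1+R2) = 0.7178.
Rearranging, R1 = R2·(1−k)/k = 8.56 × 0.3931 = 3.365 kΩ.

R1 ≈ 3.36 kΩ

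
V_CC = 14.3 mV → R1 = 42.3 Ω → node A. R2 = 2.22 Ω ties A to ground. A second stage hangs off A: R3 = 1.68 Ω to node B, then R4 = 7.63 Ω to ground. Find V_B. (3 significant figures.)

Looking into the second stage from A: R3 + R4 = 9.310 Ω appears in parallel with R2.
Effective lower resistance at A: R2 ‖ 9.310 = 1.793 Ω.
V_A = 14.3 × 1.793/(42.3 + 1.793) = 0.5814 mV.
Stage 2 is unloaded, so V_B = V_A · R4/(R3+R4) = 0.5814 × 7.63/9.310 = 0.4765 mV.

V_B ≈ 0.476 mV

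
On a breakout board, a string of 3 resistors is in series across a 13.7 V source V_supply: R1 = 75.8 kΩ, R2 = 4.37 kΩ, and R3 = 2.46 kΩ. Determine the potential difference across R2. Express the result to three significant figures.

V ≈ 0.725 V

ΣR = 75.8 + 4.37 + 2.46 = 82.63 kΩ.
Voltage divider: V = V_supply · (4.370 / 82.63) = 13.7 × 0.05289 = 0.7245 V.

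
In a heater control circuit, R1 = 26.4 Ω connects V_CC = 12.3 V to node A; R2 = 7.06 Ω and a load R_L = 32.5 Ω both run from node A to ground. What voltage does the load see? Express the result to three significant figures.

V_out ≈ 2.22 V

The load sits in parallel with R2, giving an effective lower resistance R2' = R2·R_L/(R2+R_L) = 5.800 Ω.
Then V_out = V_CC · R2'/(R1 + R2') = 12.3 × 5.800/32.20 = 2.216 V.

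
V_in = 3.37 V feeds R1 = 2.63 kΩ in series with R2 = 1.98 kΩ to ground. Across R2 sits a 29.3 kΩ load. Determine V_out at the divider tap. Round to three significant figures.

The load sits in parallel with R2, giving an effective lower resistance R2' = R2·R_L/(R2+R_L) = 1.855 kΩ.
Voltage divider with the loaded lower leg: V_out = 3.37 × 1.855/(2.63 + 1.855) = 3.37 × 0.4136 = 1.394 V.
(Unloaded it would be 1.45 V; the load pulls it down.)

V_out ≈ 1.39 V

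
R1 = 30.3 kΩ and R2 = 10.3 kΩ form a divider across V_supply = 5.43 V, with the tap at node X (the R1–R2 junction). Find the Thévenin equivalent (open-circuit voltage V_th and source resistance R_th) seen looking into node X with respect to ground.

V_th is the unloaded tap voltage: V_supply · R2/(R1+R2) = 5.43 × 0.2537 = 1.378 V.
Zeroing V_supply shorts the top of R1 to ground, so R_th = R1 ‖ R2 = 7.687 kΩ.

V_th ≈ 1.38 V, R_th ≈ 7.69 kΩ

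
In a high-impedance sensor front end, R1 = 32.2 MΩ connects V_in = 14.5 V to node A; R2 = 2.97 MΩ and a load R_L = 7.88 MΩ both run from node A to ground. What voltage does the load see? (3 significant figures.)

The load sits in parallel with R2, giving an effective lower resistance R2' = R2·R_L/(R2+R_L) = 2.157 MΩ.
Voltage divider with the loaded lower leg: V_out = 14.5 × 2.157/(32.2 + 2.157) = 14.5 × 0.06278 = 0.9103 V.

V_out ≈ 0.910 V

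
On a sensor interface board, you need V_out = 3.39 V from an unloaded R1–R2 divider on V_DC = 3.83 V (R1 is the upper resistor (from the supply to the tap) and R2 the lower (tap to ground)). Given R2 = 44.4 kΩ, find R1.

The divider ratio is R2/(R1+R2) = 3.39/3.83 = 0.8851.
Rearranging, R1 = R2·(1−k)/k = 44.4 × 0.1298 = 5.763 kΩ.

R1 ≈ 5.76 kΩ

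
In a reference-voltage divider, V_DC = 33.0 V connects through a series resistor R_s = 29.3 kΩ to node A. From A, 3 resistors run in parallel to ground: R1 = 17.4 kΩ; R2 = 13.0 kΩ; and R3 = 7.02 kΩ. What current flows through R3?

Equivalent of the parallel group: R_p = 3.612 kΩ.
V_A by voltage divider: V_A = 33.0 × 3.612/(29.3 + 3.612) = 3.622 V.
Branch current I = V_A/R3 = 3.622/7.02 = 0.5159 mA.
(Check via current divider: I_total = 1.003 mA; share G_k/ΣG = 0.5145 → same result.)

I ≈ 0.516 mA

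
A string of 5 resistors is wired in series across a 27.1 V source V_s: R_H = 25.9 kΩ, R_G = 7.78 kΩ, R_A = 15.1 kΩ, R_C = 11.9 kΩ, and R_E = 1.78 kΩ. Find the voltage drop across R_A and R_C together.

V ≈ 11.7 V

ΣR = 25.9 + 7.78 + 15.1 + 11.9 + 1.78 = 62.46 kΩ.
R_{R_A..R_C} = 15.1 + 11.9 = 27.00 kΩ.
Voltage divider: V = V_s · (27.00 / 62.46) = 27.1 × 0.4323 = 11.71 V.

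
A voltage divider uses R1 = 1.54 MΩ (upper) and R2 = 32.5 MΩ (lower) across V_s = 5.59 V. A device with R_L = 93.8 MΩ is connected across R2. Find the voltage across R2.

V_out ≈ 5.25 V

First combine the lower leg with the load: R2 ‖ R_L = 24.14 MΩ.
Now apply the divider: V_out = 5.59 × 0.9400 = 5.255 V.
(Unloaded it would be 5.34 V; the load pulls it down.)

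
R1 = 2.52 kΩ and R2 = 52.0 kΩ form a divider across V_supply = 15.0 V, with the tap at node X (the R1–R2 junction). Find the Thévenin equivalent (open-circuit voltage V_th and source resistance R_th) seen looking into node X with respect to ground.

V_th is the unloaded tap voltage: V_supply · R2/(R1+R2) = 15.0 × 0.9538 = 14.31 V.
Looking into X with the source shorted: R_th = R1·R2/(R1+R2) = 2.520 × 52.0/54.52 = 2.404 kΩ.

V_th ≈ 14.3 V, R_th ≈ 2.40 kΩ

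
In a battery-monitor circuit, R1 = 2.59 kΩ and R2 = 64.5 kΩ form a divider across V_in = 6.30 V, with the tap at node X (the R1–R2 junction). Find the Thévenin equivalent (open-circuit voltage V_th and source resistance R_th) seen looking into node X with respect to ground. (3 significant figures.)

V_th is the unloaded tap voltage: V_in · R2/(R1+R2) = 6.30 × 0.9614 = 6.057 V.
Zeroing V_in shorts the top of R1 to ground, so R_th = R1 ‖ R2 = 2.490 kΩ.

V_th ≈ 6.06 V, R_th ≈ 2.49 kΩ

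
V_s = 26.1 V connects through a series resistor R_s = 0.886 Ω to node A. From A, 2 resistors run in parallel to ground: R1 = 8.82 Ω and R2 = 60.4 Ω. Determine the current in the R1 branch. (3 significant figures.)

Combine the parallel branches: R_p = (1/8.82 + 1/60.4)⁻¹ = 7.696 Ω.
Node voltage V_A = V_s · R_p/(R_s + R_p) = 26.1 × 0.8968 = 23.41 V.
Branch current I = V_A/R1 = 23.41/8.82 = 2.654 A.
(Equivalently: I_total = 3.041 A, then current-divider fraction G_k/ΣG = 0.8726.)

I ≈ 2.65 A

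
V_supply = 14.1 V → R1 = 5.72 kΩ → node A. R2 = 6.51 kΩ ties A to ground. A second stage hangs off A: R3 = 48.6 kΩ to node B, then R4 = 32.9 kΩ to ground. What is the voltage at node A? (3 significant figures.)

V_A ≈ 7.24 V

Node A sees R2 in parallel with the series input of stage 2, R3 + R4 = 81.50 kΩ.
R2 ‖ (R3+R4) = 6.028 kΩ.
First divider: V_A = V_supply · 6.028/(5.72 + 6.028) = 7.235 V.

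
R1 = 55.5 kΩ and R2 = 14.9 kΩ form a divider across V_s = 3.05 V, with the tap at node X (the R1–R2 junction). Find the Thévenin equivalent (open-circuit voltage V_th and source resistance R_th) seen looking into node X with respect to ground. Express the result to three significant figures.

V_th ≈ 0.646 V, R_th ≈ 11.7 kΩ

V_th is the unloaded tap voltage: V_s · R2/(R1+R2) = 3.05 × 0.2116 = 0.6455 V.
Zeroing V_s shorts the top of R1 to ground, so R_th = R1 ‖ R2 = 11.75 kΩ.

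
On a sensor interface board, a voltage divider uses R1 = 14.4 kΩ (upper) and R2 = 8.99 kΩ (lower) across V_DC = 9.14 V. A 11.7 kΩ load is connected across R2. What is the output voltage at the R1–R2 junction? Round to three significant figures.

The load sits in parallel with R2, giving an effective lower resistance R2' = R2·R_L/(R2+R_L) = 5.084 kΩ.
Then V_out = V_DC · R2'/(R1 + R2') = 9.14 × 5.084/19.48 = 2.385 V.
(Unloaded it would be 3.51 V; the load pulls it down.)

V_out ≈ 2.38 V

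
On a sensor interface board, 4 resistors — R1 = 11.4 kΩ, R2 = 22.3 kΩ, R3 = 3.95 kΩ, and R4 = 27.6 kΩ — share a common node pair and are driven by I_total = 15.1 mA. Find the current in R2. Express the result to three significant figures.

ΣG = 1/11.4 + 1/22.3 + 1/3.95 + 1/27.6 = 0.4220.
Current divider: I(R2) = I_total · G_k/ΣG = 15.1 × (0.04484/0.4220) = 15.1 × 0.1063 = 1.605 mA.

I ≈ 1.60 mA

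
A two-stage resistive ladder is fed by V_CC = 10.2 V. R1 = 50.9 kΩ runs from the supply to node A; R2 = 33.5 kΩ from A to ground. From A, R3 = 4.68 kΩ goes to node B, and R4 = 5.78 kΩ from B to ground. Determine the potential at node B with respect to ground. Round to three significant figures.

V_B ≈ 0.763 V

The second stage (R3 + R4 = 10.46 kΩ) loads node A in parallel with R2.
R2 ‖ (R3+R4) = 7.971 kΩ.
V_A = 10.2 × 7.971/(50.9 + 7.971) = 1.381 V.
Then the unloaded second divider: V_B = V_A × R4/(R3+R4) = 1.381 × 0.5526 = 0.7632 V.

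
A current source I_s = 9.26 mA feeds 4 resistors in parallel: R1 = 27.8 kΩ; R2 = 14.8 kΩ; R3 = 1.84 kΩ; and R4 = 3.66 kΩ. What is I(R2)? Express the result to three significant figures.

I ≈ 0.680 mA

ΣG = 1/27.8 + 1/14.8 + 1/1.84 + 1/3.66 = 0.9202.
R2 takes the fraction G_k/ΣG = 0.06757/0.9202 = 0.07342, so I = 9.26 × 0.07342 = 0.6799 mA.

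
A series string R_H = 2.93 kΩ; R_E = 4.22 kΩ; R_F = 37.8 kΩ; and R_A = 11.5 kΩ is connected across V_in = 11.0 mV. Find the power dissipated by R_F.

ΣR = 56.45 kΩ → I = 11.0/56.45 = 0.1949 µA.
P(R_F) = I²·R_F = (0.1949)² × 37.8 = 1.435 nW.

P ≈ 1.44 nW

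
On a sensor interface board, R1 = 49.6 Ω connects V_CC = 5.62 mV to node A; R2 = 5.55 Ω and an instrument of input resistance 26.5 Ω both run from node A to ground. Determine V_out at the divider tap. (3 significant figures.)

First combine the lower leg with the load: R2 ‖ R_L = 4.589 Ω.
Voltage divider with the loaded lower leg: V_out = 5.62 × 4.589/(49.6 + 4.589) = 5.62 × 0.08468 = 0.4759 mV.

V_out ≈ 0.476 mV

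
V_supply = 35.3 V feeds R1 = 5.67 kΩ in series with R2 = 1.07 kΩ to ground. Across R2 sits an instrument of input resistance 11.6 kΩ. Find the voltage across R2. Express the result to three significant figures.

V_out ≈ 5.20 V

The load sits in parallel with R2, giving an effective lower resistance R2' = R2·R_L/(R2+R_L) = 0.9796 kΩ.
Then V_out = V_supply · R2'/(R1 + R2') = 35.3 × 0.9796/6.650 = 5.200 V.
(Unloaded it would be 5.60 V; the load pulls it down.)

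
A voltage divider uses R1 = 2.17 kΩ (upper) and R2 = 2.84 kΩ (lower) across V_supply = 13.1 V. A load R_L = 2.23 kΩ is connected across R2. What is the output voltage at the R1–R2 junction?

V_out ≈ 4.79 V

R2 ‖ R_L = (2.84 × 2.23)/(2.84 + 2.23) = 1.249 kΩ.
Now apply the divider: V_out = 13.1 × 0.3653 = 4.786 V.
(Unloaded it would be 7.43 V; the load pulls it down.)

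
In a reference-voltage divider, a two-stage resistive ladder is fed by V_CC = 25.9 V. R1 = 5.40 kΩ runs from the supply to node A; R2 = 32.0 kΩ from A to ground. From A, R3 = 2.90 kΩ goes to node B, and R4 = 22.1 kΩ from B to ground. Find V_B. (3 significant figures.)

V_B ≈ 16.5 V

Node A sees R2 in parallel with the series input of stage 2, R3 + R4 = 25.00 kΩ.
Effective lower resistance at A: R2 ‖ 25.00 = 14.04 kΩ.
First divider: V_A = V_CC · 14.04/(5.40 + 14.04) = 18.70 V.
Stage 2 is unloaded, so V_B = V_A · R4/(R3+R4) = 18.70 × 22.1/25.00 = 16.53 V.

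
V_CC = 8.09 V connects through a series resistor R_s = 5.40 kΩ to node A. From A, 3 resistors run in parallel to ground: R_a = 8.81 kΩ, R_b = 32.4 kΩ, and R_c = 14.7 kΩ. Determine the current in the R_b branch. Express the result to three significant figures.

I ≈ 0.116 mA

Combine the parallel branches: R_p = (1/8.81 + 1/32.4 + 1/14.7)⁻¹ = 4.708 kΩ.
V_A = 8.09 × 4.708/10.11 = 3.768 V.
Branch current I = V_A/R_b = 3.768/32.4 = 0.1163 mA.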